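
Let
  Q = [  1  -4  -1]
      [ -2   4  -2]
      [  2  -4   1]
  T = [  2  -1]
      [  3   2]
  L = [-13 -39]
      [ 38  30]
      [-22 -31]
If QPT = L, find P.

P = [[4, 5], [-1, 5], [-5, -2]]

Left-multiply by Q⁻¹ and right-multiply by T⁻¹: P = Q⁻¹LT⁻¹.
det Q = 4; the adjugate gives Q⁻¹ = [[-1, 2, 3], [-1/2, 3/4, 1], [0, -1, -1]].
det T = 7; the adjugate gives T⁻¹ = [[2/7, 1/7], [-3/7, 2/7]].
Q⁻¹L = [[23, 6], [13, 11], [-16, 1]].
P = (Q⁻¹L)T⁻¹ = [[4, 5], [-1, 5], [-5, -2]].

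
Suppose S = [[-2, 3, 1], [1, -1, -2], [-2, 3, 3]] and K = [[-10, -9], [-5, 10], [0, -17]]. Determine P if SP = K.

P = [[0, 1], [-5, -1], [5, -4]]

Left-multiplying both sides by S⁻¹ gives P = S⁻¹K.
S has determinant -2; S⁻¹ = [[-3/2, 3, 5/2], [-1/2, 2, 3/2], [-1/2, 0, 1/2]].
P = S⁻¹K = [[-3/2, 3, 5/2], [-1/2, 2, 3/2], [-1/2, 0, 1/2]] · [[-10, -9], [-5, 10], [0, -17]] = [[0, 1], [-5, -1], [5, -4]].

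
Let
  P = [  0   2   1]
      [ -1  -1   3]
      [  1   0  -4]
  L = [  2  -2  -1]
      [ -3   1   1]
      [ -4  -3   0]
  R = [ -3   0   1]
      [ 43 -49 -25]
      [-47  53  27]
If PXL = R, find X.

X = P⁻¹RL⁻¹ (apply P⁻¹ on the left and L⁻¹ on the right).
P has determinant -1; P⁻¹ = [[-4, -8, -7], [1, 1, 1], [-1, -2, -2]].
det L = 1, so L⁻¹ = [[3, 3, -1], [-4, -4, 1], [13, 14, -4]].
P⁻¹R = [[-3, 21, 7], [-7, 4, 3], [11, -8, -5]].
X = (P⁻¹R)L⁻¹ = [[-2, 5, -4], [2, 5, -1], [0, -5, 1]].

X = [[-2, 5, -4], [2, 5, -1], [0, -5, 1]]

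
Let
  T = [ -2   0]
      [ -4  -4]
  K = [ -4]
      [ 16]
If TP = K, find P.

Left-multiplying both sides by T⁻¹ gives P = T⁻¹K.
det T = 8, so T⁻¹ = [[-1/2, 0], [1/2, -1/4]].
P = T⁻¹K = [[-1/2, 0], [1/2, -1/4]] · [[-4], [16]] = [[2], [-6]].

P = [[2], [-6]]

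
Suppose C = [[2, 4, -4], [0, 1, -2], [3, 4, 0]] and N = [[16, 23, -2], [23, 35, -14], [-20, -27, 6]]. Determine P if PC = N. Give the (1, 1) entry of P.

-1

C is on the right of P, so right-multiply by C⁻¹: P = NC⁻¹.
det C = 4; the adjugate gives C⁻¹ = [[2, -4, -1], [-3/2, 3, 1], [-3/4, 1, 1/2]].
P = NC⁻¹ = [[16, 23, -2], [23, 35, -14], [-20, -27, 6]] · [[2, -4, -1], [-3/2, 3, 1], [-3/4, 1, 1/2]] = [[-1, 3, 6], [4, -1, 5], [-4, 5, -4]].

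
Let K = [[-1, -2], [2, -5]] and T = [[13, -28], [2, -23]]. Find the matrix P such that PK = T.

P = [[-1, 6], [4, 3]]

K is on the right of P, so right-multiply by K⁻¹: P = TK⁻¹.
K has determinant 9; K⁻¹ = [[-5/9, 2/9], [-2/9, -1/9]].
P = TK⁻¹ = [[13, -28], [2, -23]] · [[-5/9, 2/9], [-2/9, -1/9]] = [[-1, 6], [4, 3]].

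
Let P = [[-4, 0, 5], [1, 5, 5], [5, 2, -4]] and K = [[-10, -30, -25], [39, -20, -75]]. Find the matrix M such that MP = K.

M = [[1, -6, 0], [-5, -6, 5]]

P is on the right of M, so right-multiply by P⁻¹: M = KP⁻¹.
det P = 5; the adjugate gives P⁻¹ = [[-6, 2, -5], [29/5, -9/5, 5], [-23/5, 8/5, -4]].
M = KP⁻¹ = [[-10, -30, -25], [39, -20, -75]] · [[-6, 2, -5], [29/5, -9/5, 5], [-23/5, 8/5, -4]] = [[1, -6, 0], [-5, -6, 5]].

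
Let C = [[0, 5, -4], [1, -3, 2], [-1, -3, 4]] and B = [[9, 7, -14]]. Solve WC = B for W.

Since C sits to the right of W, W = BC⁻¹.
C has determinant -6; C⁻¹ = [[1, 4/3, 1/3], [1, 2/3, 2/3], [1, 5/6, 5/6]].
W = BC⁻¹ = [[9, 7, -14]] · [[1, 4/3, 1/3], [1, 2/3, 2/3], [1, 5/6, 5/6]] = [[2, 5, -4]].

W = [[2, 5, -4]]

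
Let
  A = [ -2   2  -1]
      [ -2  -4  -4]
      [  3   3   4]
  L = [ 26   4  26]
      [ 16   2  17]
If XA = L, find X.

Right-multiplying both sides by A⁻¹ gives X = LA⁻¹.
A has determinant -6; A⁻¹ = [[2/3, 11/6, 2], [2/3, 5/6, 1], [-1, -2, -2]].
X = LA⁻¹ = [[26, 4, 26], [16, 2, 17]] · [[2/3, 11/6, 2], [2/3, 5/6, 1], [-1, -2, -2]] = [[-6, -1, 4], [-5, -3, 0]].

X = [[-6, -1, 4], [-5, -3, 0]]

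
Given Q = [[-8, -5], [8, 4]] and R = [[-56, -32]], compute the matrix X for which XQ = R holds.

X = [[4, -3]]

Q is on the right of X, so right-multiply by Q⁻¹: X = RQ⁻¹.
Q has determinant 8; Q⁻¹ = [[1/2, 5/8], [-1, -1]].
X = RQ⁻¹ = [[-56, -32]] · [[1/2, 5/8], [-1, -1]] = [[4, -3]].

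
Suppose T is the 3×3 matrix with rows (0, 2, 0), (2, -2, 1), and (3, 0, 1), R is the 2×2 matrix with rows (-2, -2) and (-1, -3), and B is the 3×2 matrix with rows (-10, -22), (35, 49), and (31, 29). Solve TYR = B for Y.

Isolating Y: multiply by T⁻¹ from the left and R⁻¹ from the right, so Y = T⁻¹BR⁻¹.
det T = 2, so T⁻¹ = [[-1, -1, 1], [1/2, 0, 0], [3, 3, -2]].
det R = 4, so R⁻¹ = [[-3/4, 1/2], [1/4, -1/2]].
T⁻¹B = [[6, 2], [-5, -11], [13, 23]].
Y = (T⁻¹B)R⁻¹ = [[-4, 2], [1, 3], [-4, -5]].

Y = [[-4, 2], [1, 3], [-4, -5]]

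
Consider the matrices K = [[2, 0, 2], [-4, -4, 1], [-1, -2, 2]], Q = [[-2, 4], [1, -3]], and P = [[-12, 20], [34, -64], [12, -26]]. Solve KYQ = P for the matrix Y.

Y = K⁻¹PQ⁻¹ (apply K⁻¹ on the left and Q⁻¹ on the right).
det K = -4; the adjugate gives K⁻¹ = [[3/2, 1, -2], [-7/4, -3/2, 5/2], [-1, -1, 2]].
det Q = 2, so Q⁻¹ = [[-3/2, -2], [-1/2, -1]].
K⁻¹P = [[-8, 18], [0, -4], [2, -8]].
Y = (K⁻¹P)Q⁻¹ = [[3, -2], [2, 4], [1, 4]].

Y = [[3, -2], [2, 4], [1, 4]]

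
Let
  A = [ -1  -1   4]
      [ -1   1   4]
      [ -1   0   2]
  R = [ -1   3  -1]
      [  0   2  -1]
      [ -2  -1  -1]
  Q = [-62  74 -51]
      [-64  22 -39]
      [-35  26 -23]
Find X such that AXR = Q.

X = A⁻¹QR⁻¹ (apply A⁻¹ on the left and R⁻¹ on the right).
det A = 4, so A⁻¹ = [[1/2, 1/2, -2], [-1/2, 1/2, 0], [1/4, 1/4, -1/2]].
det R = 5; the adjugate gives R⁻¹ = [[-3/5, 4/5, -1/5], [2/5, -1/5, -1/5], [4/5, -7/5, -2/5]].
A⁻¹Q = [[7, -4, 1], [-1, -26, 6], [-14, 11, -11]].
X = (A⁻¹Q)R⁻¹ = [[-5, 5, -1], [-5, -4, 3], [4, 2, 5]].

X = [[-5, 5, -1], [-5, -4, 3], [4, 2, 5]]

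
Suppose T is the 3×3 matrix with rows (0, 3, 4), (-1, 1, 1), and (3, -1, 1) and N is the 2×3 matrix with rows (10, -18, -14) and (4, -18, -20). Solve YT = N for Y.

T is on the right of Y, so right-multiply by T⁻¹: Y = NT⁻¹.
det T = 4; the adjugate gives T⁻¹ = [[1/2, -7/4, -1/4], [1, -3, -1], [-1/2, 9/4, 3/4]].
Y = NT⁻¹ = [[10, -18, -14], [4, -18, -20]] · [[1/2, -7/4, -1/4], [1, -3, -1], [-1/2, 9/4, 3/4]] = [[-6, 5, 5], [-6, 2, 2]].

Y = [[-6, 5, 5], [-6, 2, 2]]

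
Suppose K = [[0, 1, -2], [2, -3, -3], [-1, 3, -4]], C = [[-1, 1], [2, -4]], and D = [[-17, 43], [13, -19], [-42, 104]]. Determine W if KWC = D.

W = [[1, 0], [-1, -5], [4, 4]]

W = K⁻¹DC⁻¹ (apply K⁻¹ on the left and C⁻¹ on the right).
K has determinant 5; K⁻¹ = [[21/5, -2/5, -9/5], [11/5, -2/5, -4/5], [3/5, -1/5, -2/5]].
det C = 2, so C⁻¹ = [[-2, -1/2], [-1, -1/2]].
K⁻¹D = [[-1, 1], [-9, 19], [4, -12]].
W = (K⁻¹D)C⁻¹ = [[1, 0], [-1, -5], [4, 4]].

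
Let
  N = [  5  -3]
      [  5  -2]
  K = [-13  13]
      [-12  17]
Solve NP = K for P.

Since N multiplies P on the left, P = N⁻¹K.
det N = 5; the adjugate gives N⁻¹ = [[-2/5, 3/5], [-1, 1]].
P = N⁻¹K = [[-2/5, 3/5], [-1, 1]] · [[-13, 13], [-12, 17]] = [[-2, 5], [1, 4]].

P = [[-2, 5], [1, 4]]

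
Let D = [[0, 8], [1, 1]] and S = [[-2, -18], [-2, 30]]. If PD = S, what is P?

P = [[-2, -2], [4, -2]]

Right-multiplying both sides by D⁻¹ gives P = SD⁻¹.
det D = -8, so D⁻¹ = [[-1/8, 1], [1/8, 0]].
P = SD⁻¹ = [[-2, -18], [-2, 30]] · [[-1/8, 1], [1/8, 0]] = [[-2, -2], [4, -2]].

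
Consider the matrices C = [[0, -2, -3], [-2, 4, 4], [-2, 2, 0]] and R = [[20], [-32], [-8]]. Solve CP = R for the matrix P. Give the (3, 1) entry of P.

Left-multiplying both sides by C⁻¹ gives P = C⁻¹R.
det C = 4; the adjugate gives C⁻¹ = [[-2, -3/2, 1], [-2, -3/2, 3/2], [1, 1, -1]].
P = C⁻¹R = [[-2, -3/2, 1], [-2, -3/2, 3/2], [1, 1, -1]] · [[20], [-32], [-8]] = [[0], [-4], [-4]].

-4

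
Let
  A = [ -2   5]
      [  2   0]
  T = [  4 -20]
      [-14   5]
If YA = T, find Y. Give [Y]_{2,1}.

1

Right-multiplying both sides by A⁻¹ gives Y = TA⁻¹.
det A = -10, so A⁻¹ = [[0, 1/2], [1/5, 1/5]].
Y = TA⁻¹ = [[4, -20], [-14, 5]] · [[0, 1/2], [1/5, 1/5]] = [[-4, -2], [1, -6]].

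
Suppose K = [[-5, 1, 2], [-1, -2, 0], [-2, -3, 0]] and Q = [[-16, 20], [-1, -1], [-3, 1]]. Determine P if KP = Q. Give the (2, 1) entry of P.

Since K multiplies P on the left, P = K⁻¹Q.
det K = -2; the adjugate gives K⁻¹ = [[0, 3, -2], [0, -2, 1], [1/2, 17/2, -11/2]].
P = K⁻¹Q = [[0, 3, -2], [0, -2, 1], [1/2, 17/2, -11/2]] · [[-16, 20], [-1, -1], [-3, 1]] = [[3, -5], [-1, 3], [0, -4]].

-1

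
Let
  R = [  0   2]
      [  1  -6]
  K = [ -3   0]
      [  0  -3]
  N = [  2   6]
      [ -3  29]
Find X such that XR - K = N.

X = [[0, -1], [4, -3]]

XR = N + K = [[-1, 6], [-3, 26]].
R is on the right of X, so right-multiply by R⁻¹: X = (N + K)R⁻¹.
R has determinant -2; R⁻¹ = [[3, 1], [1/2, 0]].
X = (N + K)R⁻¹ = [[0, -1], [4, -3]].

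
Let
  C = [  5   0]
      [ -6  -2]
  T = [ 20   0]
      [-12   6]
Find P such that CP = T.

Left-multiplying both sides by C⁻¹ gives P = C⁻¹T.
det C = -10, so C⁻¹ = [[1/5, 0], [-3/5, -1/2]].
P = C⁻¹T = [[1/5, 0], [-3/5, -1/2]] · [[20, 0], [-12, 6]] = [[4, 0], [-6, -3]].

P = [[4, 0], [-6, -3]]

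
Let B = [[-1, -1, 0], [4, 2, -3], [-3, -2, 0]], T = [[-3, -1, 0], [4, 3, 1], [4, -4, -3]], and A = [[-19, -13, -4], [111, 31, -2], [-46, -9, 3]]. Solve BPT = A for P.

P = B⁻¹AT⁻¹ (apply B⁻¹ on the left and T⁻¹ on the right).
det B = -3; the adjugate gives B⁻¹ = [[2, 0, -1], [-3, 0, 1], [2/3, -1/3, -2/3]].
det T = -1; the adjugate gives T⁻¹ = [[5, 3, 1], [-16, -9, -3], [28, 16, 5]].
B⁻¹A = [[8, -17, -11], [11, 30, 15], [-19, -13, -4]].
P = (B⁻¹A)T⁻¹ = [[4, 1, 4], [-5, 3, -4], [1, -4, 0]].

P = [[4, 1, 4], [-5, 3, -4], [1, -4, 0]]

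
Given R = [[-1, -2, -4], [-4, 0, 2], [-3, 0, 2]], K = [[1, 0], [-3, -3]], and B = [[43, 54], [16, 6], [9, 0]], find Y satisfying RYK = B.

Y = [[-1, 2], [0, 2], [3, 3]]

Isolating Y: multiply by R⁻¹ from the left and K⁻¹ from the right, so Y = R⁻¹BK⁻¹.
det R = -4; the adjugate gives R⁻¹ = [[0, -1, 1], [-1/2, 7/2, -9/2], [0, -3/2, 2]].
det K = -3; the adjugate gives K⁻¹ = [[1, 0], [-1, -1/3]].
R⁻¹B = [[-7, -6], [-6, -6], [-6, -9]].
Y = (R⁻¹B)K⁻¹ = [[-1, 2], [0, 2], [3, 3]].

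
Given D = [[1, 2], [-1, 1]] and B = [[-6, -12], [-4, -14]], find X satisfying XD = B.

Since D sits to the right of X, X = BD⁻¹.
D has determinant 3; D⁻¹ = [[1/3, -2/3], [1/3, 1/3]].
X = BD⁻¹ = [[-6, -12], [-4, -14]] · [[1/3, -2/3], [1/3, 1/3]] = [[-6, 0], [-6, -2]].

X = [[-6, 0], [-6, -2]]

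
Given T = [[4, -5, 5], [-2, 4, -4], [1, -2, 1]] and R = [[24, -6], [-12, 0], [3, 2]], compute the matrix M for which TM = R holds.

M = [[6, -4], [3, -4], [3, -2]]

T is on the left of M, so left-multiply by T⁻¹: M = T⁻¹R.
det T = -6, so T⁻¹ = [[2/3, 5/6, 0], [1/3, 1/6, -1], [0, -1/2, -1]].
M = T⁻¹R = [[2/3, 5/6, 0], [1/3, 1/6, -1], [0, -1/2, -1]] · [[24, -6], [-12, 0], [3, 2]] = [[6, -4], [3, -4], [3, -2]].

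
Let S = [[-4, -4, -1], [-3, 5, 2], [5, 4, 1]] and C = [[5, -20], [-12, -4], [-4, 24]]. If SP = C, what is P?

P = [[1, 4], [-3, 0], [3, 4]]

Since S multiplies P on the left, P = S⁻¹C.
det S = -3; the adjugate gives S⁻¹ = [[1, 0, 1], [-13/3, -1/3, -11/3], [37/3, 4/3, 32/3]].
P = S⁻¹C = [[1, 0, 1], [-13/3, -1/3, -11/3], [37/3, 4/3, 32/3]] · [[5, -20], [-12, -4], [-4, 24]] = [[1, 4], [-3, 0], [3, 4]].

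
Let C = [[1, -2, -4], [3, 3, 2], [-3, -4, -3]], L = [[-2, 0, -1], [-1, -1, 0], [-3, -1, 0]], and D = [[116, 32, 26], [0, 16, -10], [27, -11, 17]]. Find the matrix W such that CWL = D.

W = [[-2, -4, -4], [2, -4, 2], [5, 5, 2]]

Isolating W: multiply by C⁻¹ from the left and L⁻¹ from the right, so W = C⁻¹DL⁻¹.
det C = 5; the adjugate gives C⁻¹ = [[-1/5, 2, 8/5], [3/5, -3, -14/5], [-3/5, 2, 9/5]].
L has determinant 2; L⁻¹ = [[0, 1/2, -1/2], [0, -3/2, 1/2], [-1, -1, 1]].
C⁻¹D = [[20, 8, 2], [-6, 2, -2], [-21, -7, -5]].
W = (C⁻¹D)L⁻¹ = [[-2, -4, -4], [2, -4, 2], [5, 5, 2]].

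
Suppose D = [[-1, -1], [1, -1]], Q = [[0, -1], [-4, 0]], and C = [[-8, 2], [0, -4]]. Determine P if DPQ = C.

P = [[3, -1], [-1, -1]]

Left-multiply by D⁻¹ and right-multiply by Q⁻¹: P = D⁻¹CQ⁻¹.
D has determinant 2; D⁻¹ = [[-1/2, 1/2], [-1/2, -1/2]].
det Q = -4, so Q⁻¹ = [[0, -1/4], [-1, 0]].
D⁻¹C = [[4, -3], [4, 1]].
P = (D⁻¹C)Q⁻¹ = [[3, -1], [-1, -1]].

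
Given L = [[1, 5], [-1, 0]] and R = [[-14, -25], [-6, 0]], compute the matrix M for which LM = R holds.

L is on the left of M, so left-multiply by L⁻¹: M = L⁻¹R.
det L = 5, so L⁻¹ = [[0, -1], [1/5, 1/5]].
M = L⁻¹R = [[0, -1], [1/5, 1/5]] · [[-14, -25], [-6, 0]] = [[6, 0], [-4, -5]].

M = [[6, 0], [-4, -5]]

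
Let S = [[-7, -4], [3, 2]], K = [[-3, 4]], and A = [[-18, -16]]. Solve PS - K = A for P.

P = [[3, 0]]

PS = A + K = [[-21, -12]].
S is on the right of P, so right-multiply by S⁻¹: P = (A + K)S⁻¹.
det S = -2, so S⁻¹ = [[-1, -2], [3/2, 7/2]].
P = (A + K)S⁻¹ = [[3, 0]].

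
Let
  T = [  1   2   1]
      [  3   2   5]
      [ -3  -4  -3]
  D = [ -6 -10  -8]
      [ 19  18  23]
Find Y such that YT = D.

Y = [[-6, -1, -1], [-5, 2, -6]]

T is on the right of Y, so right-multiply by T⁻¹: Y = DT⁻¹.
T has determinant -4; T⁻¹ = [[-7/2, -1/2, -2], [3/2, 0, 1/2], [3/2, 1/2, 1]].
Y = DT⁻¹ = [[-6, -10, -8], [19, 18, 23]] · [[-7/2, -1/2, -2], [3/2, 0, 1/2], [3/2, 1/2, 1]] = [[-6, -1, -1], [-5, 2, -6]].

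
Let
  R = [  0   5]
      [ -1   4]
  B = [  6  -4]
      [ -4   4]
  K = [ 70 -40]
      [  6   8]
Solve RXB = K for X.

Left-multiply by R⁻¹ and right-multiply by B⁻¹: X = R⁻¹KB⁻¹.
R has determinant 5; R⁻¹ = [[4/5, -1], [1/5, 0]].
det B = 8; the adjugate gives B⁻¹ = [[1/2, 1/2], [1/2, 3/4]].
R⁻¹K = [[50, -40], [14, -8]].
X = (R⁻¹K)B⁻¹ = [[5, -5], [3, 1]].

X = [[5, -5], [3, 1]]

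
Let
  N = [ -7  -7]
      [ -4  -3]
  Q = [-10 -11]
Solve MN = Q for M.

M = [[2, -1]]

Since N sits to the right of M, M = QN⁻¹.
det N = -7, so N⁻¹ = [[3/7, -1], [-4/7, 1]].
M = QN⁻¹ = [[-10, -11]] · [[3/7, -1], [-4/7, 1]] = [[2, -1]].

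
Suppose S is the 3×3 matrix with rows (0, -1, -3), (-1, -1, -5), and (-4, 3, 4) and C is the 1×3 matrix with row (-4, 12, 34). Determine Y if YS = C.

S is on the right of Y, so right-multiply by S⁻¹: Y = CS⁻¹.
S has determinant -3; S⁻¹ = [[-11/3, 5/3, -2/3], [-8, 4, -1], [7/3, -4/3, 1/3]].
Y = CS⁻¹ = [[-4, 12, 34]] · [[-11/3, 5/3, -2/3], [-8, 4, -1], [7/3, -4/3, 1/3]] = [[-2, -4, 2]].

Y = [[-2, -4, 2]]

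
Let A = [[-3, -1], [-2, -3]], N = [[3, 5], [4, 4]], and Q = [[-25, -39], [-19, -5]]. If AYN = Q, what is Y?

Isolating Y: multiply by A⁻¹ from the left and N⁻¹ from the right, so Y = A⁻¹QN⁻¹.
det A = 7, so A⁻¹ = [[-3/7, 1/7], [2/7, -3/7]].
det N = -8, so N⁻¹ = [[-1/2, 5/8], [1/2, -3/8]].
A⁻¹Q = [[8, 16], [1, -9]].
Y = (A⁻¹Q)N⁻¹ = [[4, -1], [-5, 4]].

Y = [[4, -1], [-5, 4]]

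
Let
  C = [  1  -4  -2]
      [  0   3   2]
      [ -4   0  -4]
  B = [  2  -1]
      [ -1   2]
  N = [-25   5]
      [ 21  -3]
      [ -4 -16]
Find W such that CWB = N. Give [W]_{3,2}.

4

Isolating W: multiply by C⁻¹ from the left and B⁻¹ from the right, so W = C⁻¹NB⁻¹.
C has determinant -4; C⁻¹ = [[3, 4, 1/2], [2, 3, 1/2], [-3, -4, -3/4]].
det B = 3; the adjugate gives B⁻¹ = [[2/3, 1/3], [1/3, 2/3]].
C⁻¹N = [[7, -5], [11, -7], [-6, 9]].
W = (C⁻¹N)B⁻¹ = [[3, -1], [5, -1], [-1, 4]].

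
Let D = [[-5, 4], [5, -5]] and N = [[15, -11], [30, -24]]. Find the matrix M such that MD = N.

M = [[-4, -1], [-6, 0]]

Right-multiplying both sides by D⁻¹ gives M = ND⁻¹.
D has determinant 5; D⁻¹ = [[-1, -4/5], [-1, -1]].
M = ND⁻¹ = [[15, -11], [30, -24]] · [[-1, -4/5], [-1, -1]] = [[-4, -1], [-6, 0]].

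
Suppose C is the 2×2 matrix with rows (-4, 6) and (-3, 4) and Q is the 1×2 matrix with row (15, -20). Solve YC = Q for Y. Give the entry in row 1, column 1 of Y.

0

C is on the right of Y, so right-multiply by C⁻¹: Y = QC⁻¹.
det C = 2, so C⁻¹ = [[2, -3], [3/2, -2]].
Y = QC⁻¹ = [[15, -20]] · [[2, -3], [3/2, -2]] = [[0, -5]].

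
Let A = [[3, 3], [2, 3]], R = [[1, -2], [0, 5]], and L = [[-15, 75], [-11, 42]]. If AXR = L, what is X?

X = A⁻¹LR⁻¹ (apply A⁻¹ on the left and R⁻¹ on the right).
A has determinant 3; A⁻¹ = [[1, -1], [-2/3, 1]].
det R = 5; the adjugate gives R⁻¹ = [[1, 2/5], [0, 1/5]].
A⁻¹L = [[-4, 33], [-1, -8]].
X = (A⁻¹L)R⁻¹ = [[-4, 5], [-1, -2]].

X = [[-4, 5], [-1, -2]]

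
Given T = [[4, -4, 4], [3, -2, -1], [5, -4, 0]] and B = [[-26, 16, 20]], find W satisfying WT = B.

Right-multiplying both sides by T⁻¹ gives W = BT⁻¹.
det T = -4, so T⁻¹ = [[1, 4, -3], [5/4, 5, -4], [1/2, 1, -1]].
W = BT⁻¹ = [[-26, 16, 20]] · [[1, 4, -3], [5/4, 5, -4], [1/2, 1, -1]] = [[4, -4, -6]].

W = [[4, -4, -6]]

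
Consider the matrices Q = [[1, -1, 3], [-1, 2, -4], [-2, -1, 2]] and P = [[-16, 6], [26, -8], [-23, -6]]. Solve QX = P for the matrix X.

X = [[4, 4], [5, -2], [-5, 0]]

Left-multiplying both sides by Q⁻¹ gives X = Q⁻¹P.
det Q = 5, so Q⁻¹ = [[0, -1/5, -2/5], [2, 8/5, 1/5], [1, 3/5, 1/5]].
X = Q⁻¹P = [[0, -1/5, -2/5], [2, 8/5, 1/5], [1, 3/5, 1/5]] · [[-16, 6], [26, -8], [-23, -6]] = [[4, 4], [5, -2], [-5, 0]].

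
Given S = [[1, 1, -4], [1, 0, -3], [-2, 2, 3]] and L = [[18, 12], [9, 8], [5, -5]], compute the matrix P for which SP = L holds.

P = [[-6, -1], [4, 1], [-5, -3]]

S is on the left of P, so left-multiply by S⁻¹: P = S⁻¹L.
det S = 1, so S⁻¹ = [[6, -11, -3], [3, -5, -1], [2, -4, -1]].
P = S⁻¹L = [[6, -11, -3], [3, -5, -1], [2, -4, -1]] · [[18, 12], [9, 8], [5, -5]] = [[-6, -1], [4, 1], [-5, -3]].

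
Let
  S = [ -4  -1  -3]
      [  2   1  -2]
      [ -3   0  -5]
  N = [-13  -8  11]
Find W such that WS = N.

W = [[6, -2, -5]]

Right-multiplying both sides by S⁻¹ gives W = NS⁻¹.
S has determinant -5; S⁻¹ = [[1, 1, -1], [-16/5, -11/5, 14/5], [-3/5, -3/5, 2/5]].
W = NS⁻¹ = [[-13, -8, 11]] · [[1, 1, -1], [-16/5, -11/5, 14/5], [-3/5, -3/5, 2/5]] = [[6, -2, -5]].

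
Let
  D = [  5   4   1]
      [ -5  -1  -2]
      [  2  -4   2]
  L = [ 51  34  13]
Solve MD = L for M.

D is on the right of M, so right-multiply by D⁻¹: M = LD⁻¹.
det D = -4, so D⁻¹ = [[5/2, 3, 7/4], [-3/2, -2, -5/4], [-11/2, -7, -15/4]].
M = LD⁻¹ = [[51, 34, 13]] · [[5/2, 3, 7/4], [-3/2, -2, -5/4], [-11/2, -7, -15/4]] = [[5, -6, -2]].

M = [[5, -6, -2]]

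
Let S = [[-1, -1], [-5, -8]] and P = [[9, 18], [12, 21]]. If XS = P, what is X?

X = [[6, -3], [3, -3]]

Right-multiplying both sides by S⁻¹ gives X = PS⁻¹.
det S = 3, so S⁻¹ = [[-8/3, 1/3], [5/3, -1/3]].
X = PS⁻¹ = [[9, 18], [12, 21]] · [[-8/3, 1/3], [5/3, -1/3]] = [[6, -3], [3, -3]].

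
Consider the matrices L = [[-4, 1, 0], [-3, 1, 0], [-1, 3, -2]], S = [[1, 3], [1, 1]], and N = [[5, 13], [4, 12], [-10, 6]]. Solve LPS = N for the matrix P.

P = [[0, -1], [4, -3], [2, 5]]

P = L⁻¹NS⁻¹ (apply L⁻¹ on the left and S⁻¹ on the right).
det L = 2; the adjugate gives L⁻¹ = [[-1, 1, 0], [-3, 4, 0], [-4, 11/2, -1/2]].
det S = -2; the adjugate gives S⁻¹ = [[-1/2, 3/2], [1/2, -1/2]].
L⁻¹N = [[-1, -1], [1, 9], [7, 11]].
P = (L⁻¹N)S⁻¹ = [[0, -1], [4, -3], [2, 5]].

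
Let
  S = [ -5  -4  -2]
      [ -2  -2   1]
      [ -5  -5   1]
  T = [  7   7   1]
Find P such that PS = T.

Since S sits to the right of P, P = TS⁻¹.
det S = -3, so S⁻¹ = [[-1, -14/3, 8/3], [1, 5, -3], [0, 5/3, -2/3]].
P = TS⁻¹ = [[7, 7, 1]] · [[-1, -14/3, 8/3], [1, 5, -3], [0, 5/3, -2/3]] = [[0, 4, -3]].

P = [[0, 4, -3]]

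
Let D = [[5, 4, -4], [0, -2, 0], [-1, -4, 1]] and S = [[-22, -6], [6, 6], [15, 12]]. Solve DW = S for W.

W = [[2, 6], [-3, -3], [5, 6]]

Since D multiplies W on the left, W = D⁻¹S.
det D = -2, so D⁻¹ = [[1, -6, 4], [0, -1/2, 0], [1, -8, 5]].
W = D⁻¹S = [[1, -6, 4], [0, -1/2, 0], [1, -8, 5]] · [[-22, -6], [6, 6], [15, 12]] = [[2, 6], [-3, -3], [5, 6]].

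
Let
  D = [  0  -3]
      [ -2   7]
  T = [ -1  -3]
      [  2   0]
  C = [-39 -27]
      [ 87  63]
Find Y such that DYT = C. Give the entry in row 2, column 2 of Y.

Left-multiply by D⁻¹ and right-multiply by T⁻¹: Y = D⁻¹CT⁻¹.
D has determinant -6; D⁻¹ = [[-7/6, -1/2], [-1/3, 0]].
det T = 6, so T⁻¹ = [[0, 1/2], [-1/3, -1/6]].
D⁻¹C = [[2, 0], [13, 9]].
Y = (D⁻¹C)T⁻¹ = [[0, 1], [-3, 5]].

5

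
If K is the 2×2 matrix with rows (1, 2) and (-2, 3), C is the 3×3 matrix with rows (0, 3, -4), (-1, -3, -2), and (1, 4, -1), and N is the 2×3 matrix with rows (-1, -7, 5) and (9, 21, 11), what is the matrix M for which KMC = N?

M = K⁻¹NC⁻¹ (apply K⁻¹ on the left and C⁻¹ on the right).
det K = 7; the adjugate gives K⁻¹ = [[3/7, -2/7], [2/7, 1/7]].
det C = -5; the adjugate gives C⁻¹ = [[-11/5, 13/5, 18/5], [3/5, -4/5, -4/5], [1/5, -3/5, -3/5]].
K⁻¹N = [[-3, -9, -1], [1, 1, 3]].
M = (K⁻¹N)C⁻¹ = [[1, 0, -3], [-1, 0, 1]].

M = [[1, 0, -3], [-1, 0, 1]]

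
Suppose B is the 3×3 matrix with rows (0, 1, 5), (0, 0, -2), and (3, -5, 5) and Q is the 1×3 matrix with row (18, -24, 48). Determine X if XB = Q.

Right-multiplying both sides by B⁻¹ gives X = QB⁻¹.
B has determinant -6; B⁻¹ = [[5/3, 5, 1/3], [1, 5/2, 0], [0, -1/2, 0]].
X = QB⁻¹ = [[18, -24, 48]] · [[5/3, 5, 1/3], [1, 5/2, 0], [0, -1/2, 0]] = [[6, 6, 6]].

X = [[6, 6, 6]]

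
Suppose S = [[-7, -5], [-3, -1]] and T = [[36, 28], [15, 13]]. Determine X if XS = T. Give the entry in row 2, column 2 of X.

Right-multiplying both sides by S⁻¹ gives X = TS⁻¹.
det S = -8, so S⁻¹ = [[1/8, -5/8], [-3/8, 7/8]].
X = TS⁻¹ = [[36, 28], [15, 13]] · [[1/8, -5/8], [-3/8, 7/8]] = [[-6, 2], [-3, 2]].

2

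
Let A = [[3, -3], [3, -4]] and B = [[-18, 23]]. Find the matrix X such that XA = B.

X = [[-1, -5]]

Since A sits to the right of X, X = BA⁻¹.
det A = -3; the adjugate gives A⁻¹ = [[4/3, -1], [1, -1]].
X = BA⁻¹ = [[-18, 23]] · [[4/3, -1], [1, -1]] = [[-1, -5]].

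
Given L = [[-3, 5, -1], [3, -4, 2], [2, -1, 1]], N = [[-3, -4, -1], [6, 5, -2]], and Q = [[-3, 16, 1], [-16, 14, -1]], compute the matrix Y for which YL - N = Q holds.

YL = Q + N = [[-6, 12, 0], [-10, 19, -3]].
Right-multiplying both sides by L⁻¹ gives Y = (Q + N)L⁻¹.
det L = 6; the adjugate gives L⁻¹ = [[-1/3, -2/3, 1], [1/6, -1/6, 1/2], [5/6, 7/6, -1/2]].
Y = (Q + N)L⁻¹ = [[4, 2, 0], [4, 0, 1]].

Y = [[4, 2, 0], [4, 0, 1]]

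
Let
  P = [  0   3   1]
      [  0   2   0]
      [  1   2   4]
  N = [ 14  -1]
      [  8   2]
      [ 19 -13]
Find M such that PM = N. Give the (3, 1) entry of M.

2

P is on the left of M, so left-multiply by P⁻¹: M = P⁻¹N.
P has determinant -2; P⁻¹ = [[-4, 5, 1], [0, 1/2, 0], [1, -3/2, 0]].
M = P⁻¹N = [[-4, 5, 1], [0, 1/2, 0], [1, -3/2, 0]] · [[14, -1], [8, 2], [19, -13]] = [[3, 1], [4, 1], [2, -4]].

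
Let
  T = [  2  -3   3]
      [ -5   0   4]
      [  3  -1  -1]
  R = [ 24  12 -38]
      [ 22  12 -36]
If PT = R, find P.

T is on the right of P, so right-multiply by T⁻¹: P = RT⁻¹.
T has determinant 2; T⁻¹ = [[2, -3, -6], [7/2, -11/2, -23/2], [5/2, -7/2, -15/2]].
P = RT⁻¹ = [[24, 12, -38], [22, 12, -36]] · [[2, -3, -6], [7/2, -11/2, -23/2], [5/2, -7/2, -15/2]] = [[-5, -5, 3], [-4, -6, 0]].

P = [[-5, -5, 3], [-4, -6, 0]]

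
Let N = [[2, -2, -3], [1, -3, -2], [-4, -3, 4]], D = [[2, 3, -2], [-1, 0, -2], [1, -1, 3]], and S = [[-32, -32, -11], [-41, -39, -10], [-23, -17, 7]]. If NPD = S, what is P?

P = [[-1, 3, -1], [4, -4, 1], [-1, -5, -5]]

Isolating P: multiply by N⁻¹ from the left and D⁻¹ from the right, so P = N⁻¹SD⁻¹.
N has determinant 1; N⁻¹ = [[-18, 17, -5], [4, -4, 1], [-15, 14, -4]].
det D = -3; the adjugate gives D⁻¹ = [[2/3, 7/3, 2], [-1/3, -8/3, -2], [-1/3, -5/3, -1]].
N⁻¹S = [[-6, -2, -7], [13, 11, 3], [-2, 2, -3]].
P = (N⁻¹S)D⁻¹ = [[-1, 3, -1], [4, -4, 1], [-1, -5, -5]].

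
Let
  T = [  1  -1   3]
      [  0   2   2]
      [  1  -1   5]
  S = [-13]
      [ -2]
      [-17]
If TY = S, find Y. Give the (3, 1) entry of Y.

Since T multiplies Y on the left, Y = T⁻¹S.
det T = 4; the adjugate gives T⁻¹ = [[3, 1/2, -2], [1/2, 1/2, -1/2], [-1/2, 0, 1/2]].
Y = T⁻¹S = [[3, 1/2, -2], [1/2, 1/2, -1/2], [-1/2, 0, 1/2]] · [[-13], [-2], [-17]] = [[-6], [1], [-2]].

-2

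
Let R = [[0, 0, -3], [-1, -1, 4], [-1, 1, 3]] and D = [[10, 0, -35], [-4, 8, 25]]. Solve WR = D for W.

W = [[0, -5, -5], [-5, -2, 6]]

Since R sits to the right of W, W = DR⁻¹.
R has determinant 6; R⁻¹ = [[-7/6, -1/2, -1/2], [-1/6, -1/2, 1/2], [-1/3, 0, 0]].
W = DR⁻¹ = [[10, 0, -35], [-4, 8, 25]] · [[-7/6, -1/2, -1/2], [-1/6, -1/2, 1/2], [-1/3, 0, 0]] = [[0, -5, -5], [-5, -2, 6]].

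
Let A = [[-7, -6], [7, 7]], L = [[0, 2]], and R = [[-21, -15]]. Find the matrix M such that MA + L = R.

M = [[4, 1]]

MA = R − L = [[-21, -17]].
A is on the right of M, so right-multiply by A⁻¹: M = (R − L)A⁻¹.
det A = -7; the adjugate gives A⁻¹ = [[-1, -6/7], [1, 1]].
M = (R − L)A⁻¹ = [[4, 1]].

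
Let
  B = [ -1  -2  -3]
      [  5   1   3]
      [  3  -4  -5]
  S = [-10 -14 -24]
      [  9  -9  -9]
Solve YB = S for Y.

Y = [[-1, -4, 3], [6, 3, 0]]

Right-multiplying both sides by B⁻¹ gives Y = SB⁻¹.
B has determinant -6; B⁻¹ = [[-7/6, -1/3, 1/2], [-17/3, -7/3, 2], [23/6, 5/3, -3/2]].
Y = SB⁻¹ = [[-10, -14, -24], [9, -9, -9]] · [[-7/6, -1/3, 1/2], [-17/3, -7/3, 2], [23/6, 5/3, -3/2]] = [[-1, -4, 3], [6, 3, 0]].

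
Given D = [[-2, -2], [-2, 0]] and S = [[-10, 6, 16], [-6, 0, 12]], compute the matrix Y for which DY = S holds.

Since D multiplies Y on the left, Y = D⁻¹S.
D has determinant -4; D⁻¹ = [[0, -1/2], [-1/2, 1/2]].
Y = D⁻¹S = [[0, -1/2], [-1/2, 1/2]] · [[-10, 6, 16], [-6, 0, 12]] = [[3, 0, -6], [2, -3, -2]].

Y = [[3, 0, -6], [2, -3, -2]]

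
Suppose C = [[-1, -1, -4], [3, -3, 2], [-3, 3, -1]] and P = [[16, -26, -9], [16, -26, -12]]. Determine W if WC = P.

W = [[5, 4, -3], [5, 1, -6]]

C is on the right of W, so right-multiply by C⁻¹: W = PC⁻¹.
det C = 6, so C⁻¹ = [[-1/2, -13/6, -7/3], [-1/2, -11/6, -5/3], [0, 1, 1]].
W = PC⁻¹ = [[16, -26, -9], [16, -26, -12]] · [[-1/2, -13/6, -7/3], [-1/2, -11/6, -5/3], [0, 1, 1]] = [[5, 4, -3], [5, 1, -6]].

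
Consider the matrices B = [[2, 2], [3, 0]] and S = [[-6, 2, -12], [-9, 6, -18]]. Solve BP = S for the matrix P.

P = [[-3, 2, -6], [0, -1, 0]]

Left-multiplying both sides by B⁻¹ gives P = B⁻¹S.
det B = -6, so B⁻¹ = [[0, 1/3], [1/2, -1/3]].
P = B⁻¹S = [[0, 1/3], [1/2, -1/3]] · [[-6, 2, -12], [-9, 6, -18]] = [[-3, 2, -6], [0, -1, 0]].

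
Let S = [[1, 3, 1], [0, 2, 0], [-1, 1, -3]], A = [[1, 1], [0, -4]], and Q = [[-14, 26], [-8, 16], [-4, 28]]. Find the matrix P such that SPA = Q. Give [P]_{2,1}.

-4

P = S⁻¹QA⁻¹ (apply S⁻¹ on the left and A⁻¹ on the right).
det S = -4, so S⁻¹ = [[3/2, -5/2, 1/2], [0, 1/2, 0], [-1/2, 1, -1/2]].
det A = -4; the adjugate gives A⁻¹ = [[1, 1/4], [0, -1/4]].
S⁻¹Q = [[-3, 13], [-4, 8], [1, -11]].
P = (S⁻¹Q)A⁻¹ = [[-3, -4], [-4, -3], [1, 3]].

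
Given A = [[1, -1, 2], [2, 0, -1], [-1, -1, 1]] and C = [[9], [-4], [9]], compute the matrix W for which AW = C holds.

W = [[-1], [-6], [2]]

A is on the left of W, so left-multiply by A⁻¹: W = A⁻¹C.
det A = -4, so A⁻¹ = [[1/4, 1/4, -1/4], [1/4, -3/4, -5/4], [1/2, -1/2, -1/2]].
W = A⁻¹C = [[1/4, 1/4, -1/4], [1/4, -3/4, -5/4], [1/2, -1/2, -1/2]] · [[9], [-4], [9]] = [[-1], [-6], [2]].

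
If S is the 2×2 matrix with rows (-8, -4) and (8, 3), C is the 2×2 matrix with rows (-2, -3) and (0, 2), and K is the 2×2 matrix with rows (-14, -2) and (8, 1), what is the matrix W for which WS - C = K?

W = [[-1, -3], [0, 1]]

WS = K + C = [[-16, -5], [8, 3]].
S is on the right of W, so right-multiply by S⁻¹: W = (K + C)S⁻¹.
S has determinant 8; S⁻¹ = [[3/8, 1/2], [-1, -1]].
W = (K + C)S⁻¹ = [[-1, -3], [0, 1]].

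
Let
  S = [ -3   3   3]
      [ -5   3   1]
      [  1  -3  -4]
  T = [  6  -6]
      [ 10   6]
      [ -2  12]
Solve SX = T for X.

S is on the left of X, so left-multiply by S⁻¹: X = S⁻¹T.
det S = 6, so S⁻¹ = [[-3/2, 1/2, -1], [-19/6, 3/2, -2], [2, -1, 1]].
X = S⁻¹T = [[-3/2, 1/2, -1], [-19/6, 3/2, -2], [2, -1, 1]] · [[6, -6], [10, 6], [-2, 12]] = [[-2, 0], [0, 4], [0, -6]].

X = [[-2, 0], [0, 4], [0, -6]]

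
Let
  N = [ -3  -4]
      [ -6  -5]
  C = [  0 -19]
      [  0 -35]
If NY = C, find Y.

N is on the left of Y, so left-multiply by N⁻¹: Y = N⁻¹C.
det N = -9, so N⁻¹ = [[5/9, -4/9], [-2/3, 1/3]].
Y = N⁻¹C = [[5/9, -4/9], [-2/3, 1/3]] · [[0, -19], [0, -35]] = [[0, 5], [0, 1]].

Y = [[0, 5], [0, 1]]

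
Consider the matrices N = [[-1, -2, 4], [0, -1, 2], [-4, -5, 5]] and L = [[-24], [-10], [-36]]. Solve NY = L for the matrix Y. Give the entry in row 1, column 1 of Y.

Since N multiplies Y on the left, Y = N⁻¹L.
det N = -5; the adjugate gives N⁻¹ = [[-1, 2, 0], [8/5, -11/5, -2/5], [4/5, -3/5, -1/5]].
Y = N⁻¹L = [[-1, 2, 0], [8/5, -11/5, -2/5], [4/5, -3/5, -1/5]] · [[-24], [-10], [-36]] = [[4], [-2], [-6]].

4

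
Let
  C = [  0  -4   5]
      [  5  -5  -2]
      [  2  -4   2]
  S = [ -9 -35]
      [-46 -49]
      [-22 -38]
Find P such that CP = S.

P = [[-2, -6], [6, 5], [3, -3]]

C is on the left of P, so left-multiply by C⁻¹: P = C⁻¹S.
det C = 6, so C⁻¹ = [[-3, -2, 11/2], [-7/3, -5/3, 25/6], [-5/3, -4/3, 10/3]].
P = C⁻¹S = [[-3, -2, 11/2], [-7/3, -5/3, 25/6], [-5/3, -4/3, 10/3]] · [[-9, -35], [-46, -49], [-22, -38]] = [[-2, -6], [6, 5], [3, -3]].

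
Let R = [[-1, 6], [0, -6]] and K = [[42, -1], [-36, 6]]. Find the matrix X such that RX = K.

Left-multiplying both sides by R⁻¹ gives X = R⁻¹K.
det R = 6; the adjugate gives R⁻¹ = [[-1, -1], [0, -1/6]].
X = R⁻¹K = [[-1, -1], [0, -1/6]] · [[42, -1], [-36, 6]] = [[-6, -5], [6, -1]].

X = [[-6, -5], [6, -1]]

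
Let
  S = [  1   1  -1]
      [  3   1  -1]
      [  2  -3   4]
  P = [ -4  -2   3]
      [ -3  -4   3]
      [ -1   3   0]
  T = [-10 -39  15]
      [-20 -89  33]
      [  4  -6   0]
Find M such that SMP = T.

M = S⁻¹TP⁻¹ (apply S⁻¹ on the left and P⁻¹ on the right).
det S = -2, so S⁻¹ = [[-1/2, 1/2, 0], [7, -3, 1], [11/2, -5/2, 1]].
P has determinant 3; P⁻¹ = [[-3, 3, 2], [-1, 1, 1], [-13/3, 14/3, 10/3]].
S⁻¹T = [[-5, -25, 9], [-6, -12, 6], [-1, 2, 0]].
M = (S⁻¹T)P⁻¹ = [[1, 2, -5], [4, -2, -4], [1, -1, 0]].

M = [[1, 2, -5], [4, -2, -4], [1, -1, 0]]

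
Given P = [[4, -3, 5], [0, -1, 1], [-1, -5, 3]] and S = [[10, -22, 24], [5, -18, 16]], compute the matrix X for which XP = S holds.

P is on the right of X, so right-multiply by P⁻¹: X = SP⁻¹.
det P = 6; the adjugate gives P⁻¹ = [[1/3, -8/3, 1/3], [-1/6, 17/6, -2/3], [-1/6, 23/6, -2/3]].
X = SP⁻¹ = [[10, -22, 24], [5, -18, 16]] · [[1/3, -8/3, 1/3], [-1/6, 17/6, -2/3], [-1/6, 23/6, -2/3]] = [[3, 3, 2], [2, -3, 3]].

X = [[3, 3, 2], [2, -3, 3]]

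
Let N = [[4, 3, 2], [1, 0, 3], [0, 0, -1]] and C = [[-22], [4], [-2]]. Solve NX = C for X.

X = [[-2], [-6], [2]]

Left-multiplying both sides by N⁻¹ gives X = N⁻¹C.
det N = 3, so N⁻¹ = [[0, 1, 3], [1/3, -4/3, -10/3], [0, 0, -1]].
X = N⁻¹C = [[0, 1, 3], [1/3, -4/3, -10/3], [0, 0, -1]] · [[-22], [4], [-2]] = [[-2], [-6], [2]].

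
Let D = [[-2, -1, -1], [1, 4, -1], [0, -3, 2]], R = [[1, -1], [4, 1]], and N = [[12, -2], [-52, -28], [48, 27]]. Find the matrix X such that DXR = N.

X = [[-4, -1], [4, -3], [0, 3]]

X = D⁻¹NR⁻¹ (apply D⁻¹ on the left and R⁻¹ on the right).
det D = -5, so D⁻¹ = [[-1, -1, -1], [2/5, 4/5, 3/5], [3/5, 6/5, 7/5]].
det R = 5; the adjugate gives R⁻¹ = [[1/5, 1/5], [-4/5, 1/5]].
D⁻¹N = [[-8, 3], [-8, -7], [12, 3]].
X = (D⁻¹N)R⁻¹ = [[-4, -1], [4, -3], [0, 3]].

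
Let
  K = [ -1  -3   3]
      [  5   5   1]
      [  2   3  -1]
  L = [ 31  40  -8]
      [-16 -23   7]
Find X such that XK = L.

Right-multiplying both sides by K⁻¹ gives X = LK⁻¹.
det K = 2; the adjugate gives K⁻¹ = [[-4, 3, -9], [7/2, -5/2, 8], [5/2, -3/2, 5]].
X = LK⁻¹ = [[31, 40, -8], [-16, -23, 7]] · [[-4, 3, -9], [7/2, -5/2, 8], [5/2, -3/2, 5]] = [[-4, 5, 1], [1, -1, -5]].

X = [[-4, 5, 1], [1, -1, -5]]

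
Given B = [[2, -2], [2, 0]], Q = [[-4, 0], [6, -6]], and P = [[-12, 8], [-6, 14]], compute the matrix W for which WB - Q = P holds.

WB = P + Q = [[-16, 8], [0, 8]].
Right-multiplying both sides by B⁻¹ gives W = (P + Q)B⁻¹.
det B = 4; the adjugate gives B⁻¹ = [[0, 1/2], [-1/2, 1/2]].
W = (P + Q)B⁻¹ = [[-4, -4], [-4, 4]].

W = [[-4, -4], [-4, 4]]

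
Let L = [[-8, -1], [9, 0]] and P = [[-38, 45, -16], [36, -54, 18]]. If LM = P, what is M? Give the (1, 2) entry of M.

-6

Since L multiplies M on the left, M = L⁻¹P.
det L = 9, so L⁻¹ = [[0, 1/9], [-1, -8/9]].
M = L⁻¹P = [[0, 1/9], [-1, -8/9]] · [[-38, 45, -16], [36, -54, 18]] = [[4, -6, 2], [6, 3, 0]].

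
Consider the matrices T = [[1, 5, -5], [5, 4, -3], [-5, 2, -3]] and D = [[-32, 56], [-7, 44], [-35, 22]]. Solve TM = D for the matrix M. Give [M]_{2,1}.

-1

T is on the left of M, so left-multiply by T⁻¹: M = T⁻¹D.
T has determinant -6; T⁻¹ = [[1, -5/6, -5/6], [-5, 14/3, 11/3], [-5, 9/2, 7/2]].
M = T⁻¹D = [[1, -5/6, -5/6], [-5, 14/3, 11/3], [-5, 9/2, 7/2]] · [[-32, 56], [-7, 44], [-35, 22]] = [[3, 1], [-1, 6], [6, -5]].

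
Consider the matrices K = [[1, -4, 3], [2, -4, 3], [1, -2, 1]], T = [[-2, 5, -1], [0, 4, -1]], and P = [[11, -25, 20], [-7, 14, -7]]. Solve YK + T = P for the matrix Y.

YK = P − T = [[13, -30, 21], [-7, 10, -6]].
K is on the right of Y, so right-multiply by K⁻¹: Y = (P − T)K⁻¹.
det K = -2, so K⁻¹ = [[-1, 1, 0], [-1/2, 1, -3/2], [0, 1, -2]].
Y = (P − T)K⁻¹ = [[2, 4, 3], [2, -3, -3]].

Y = [[2, 4, 3], [2, -3, -3]]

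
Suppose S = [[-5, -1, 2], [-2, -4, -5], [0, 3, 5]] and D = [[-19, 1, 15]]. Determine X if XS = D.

Right-multiplying both sides by S⁻¹ gives X = DS⁻¹.
S has determinant 3; S⁻¹ = [[-5/3, 11/3, 13/3], [10/3, -25/3, -29/3], [-2, 5, 6]].
X = DS⁻¹ = [[-19, 1, 15]] · [[-5/3, 11/3, 13/3], [10/3, -25/3, -29/3], [-2, 5, 6]] = [[5, -3, -2]].

X = [[5, -3, -2]]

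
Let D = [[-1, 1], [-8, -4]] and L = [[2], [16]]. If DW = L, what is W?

W = [[-2], [0]]

D is on the left of W, so left-multiply by D⁻¹: W = D⁻¹L.
D has determinant 12; D⁻¹ = [[-1/3, -1/12], [2/3, -1/12]].
W = D⁻¹L = [[-1/3, -1/12], [2/3, -1/12]] · [[2], [16]] = [[-2], [0]].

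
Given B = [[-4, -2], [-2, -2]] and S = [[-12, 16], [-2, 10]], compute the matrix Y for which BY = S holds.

Y = [[5, -3], [-4, -2]]

Since B multiplies Y on the left, Y = B⁻¹S.
det B = 4, so B⁻¹ = [[-1/2, 1/2], [1/2, -1]].
Y = B⁻¹S = [[-1/2, 1/2], [1/2, -1]] · [[-12, 16], [-2, 10]] = [[5, -3], [-4, -2]].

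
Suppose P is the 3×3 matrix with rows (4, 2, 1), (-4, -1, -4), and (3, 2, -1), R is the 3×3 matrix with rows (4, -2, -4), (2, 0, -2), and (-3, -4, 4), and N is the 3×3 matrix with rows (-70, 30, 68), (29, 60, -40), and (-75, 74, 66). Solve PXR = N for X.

Isolating X: multiply by P⁻¹ from the left and R⁻¹ from the right, so X = P⁻¹NR⁻¹.
det P = -1, so P⁻¹ = [[-9, -4, 7], [16, 7, -12], [5, 2, -4]].
det R = 4; the adjugate gives R⁻¹ = [[-2, 6, 1], [-1/2, 1, 0], [-2, 11/2, 1]].
P⁻¹N = [[-11, 8, 10], [-17, 12, 16], [8, -26, -4]].
X = (P⁻¹N)R⁻¹ = [[-2, -3, -1], [-4, -2, -1], [5, 0, 4]].

X = [[-2, -3, -1], [-4, -2, -1], [5, 0, 4]]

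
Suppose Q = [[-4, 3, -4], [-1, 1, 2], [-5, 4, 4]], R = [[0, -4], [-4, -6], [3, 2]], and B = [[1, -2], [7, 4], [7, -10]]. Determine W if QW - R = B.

W = [[-2, 0], [-1, -2], [1, 0]]

QW = B + R = [[1, -6], [3, -2], [10, -8]].
Since Q multiplies W on the left, W = Q⁻¹(B + R).
Q has determinant -6; Q⁻¹ = [[2/3, 14/3, -5/3], [1, 6, -2], [-1/6, -1/6, 1/6]].
W = Q⁻¹(B + R) = [[-2, 0], [-1, -2], [1, 0]].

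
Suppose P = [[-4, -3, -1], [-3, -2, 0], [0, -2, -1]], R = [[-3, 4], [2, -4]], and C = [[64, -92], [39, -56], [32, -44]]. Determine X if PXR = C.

X = [[1, -1], [4, 0], [2, -1]]

Isolating X: multiply by P⁻¹ from the left and R⁻¹ from the right, so X = P⁻¹CR⁻¹.
det P = -5; the adjugate gives P⁻¹ = [[-2/5, 1/5, 2/5], [3/5, -4/5, -3/5], [-6/5, 8/5, 1/5]].
det R = 4; the adjugate gives R⁻¹ = [[-1, -1], [-1/2, -3/4]].
P⁻¹C = [[-5, 8], [-12, 16], [-8, 12]].
X = (P⁻¹C)R⁻¹ = [[1, -1], [4, 0], [2, -1]].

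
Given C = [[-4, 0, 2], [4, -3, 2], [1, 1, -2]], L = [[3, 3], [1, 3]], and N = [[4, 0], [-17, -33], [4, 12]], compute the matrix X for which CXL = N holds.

Left-multiply by C⁻¹ and right-multiply by L⁻¹: X = C⁻¹NL⁻¹.
det C = -2; the adjugate gives C⁻¹ = [[-2, -1, -3], [-5, -3, -8], [-7/2, -2, -6]].
det L = 6, so L⁻¹ = [[1/2, -1/2], [-1/6, 1/2]].
C⁻¹N = [[-3, -3], [-1, 3], [-4, -6]].
X = (C⁻¹N)L⁻¹ = [[-1, 0], [-1, 2], [-1, -1]].

X = [[-1, 0], [-1, 2], [-1, -1]]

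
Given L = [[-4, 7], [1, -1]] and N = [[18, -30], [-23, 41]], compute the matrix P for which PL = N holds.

P = [[-4, 2], [6, 1]]

Right-multiplying both sides by L⁻¹ gives P = NL⁻¹.
det L = -3, so L⁻¹ = [[1/3, 7/3], [1/3, 4/3]].
P = NL⁻¹ = [[18, -30], [-23, 41]] · [[1/3, 7/3], [1/3, 4/3]] = [[-4, 2], [6, 1]].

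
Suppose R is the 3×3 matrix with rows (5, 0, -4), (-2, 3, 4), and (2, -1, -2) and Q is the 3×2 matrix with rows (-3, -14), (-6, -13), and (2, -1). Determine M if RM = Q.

Since R multiplies M on the left, M = R⁻¹Q.
det R = 6; the adjugate gives R⁻¹ = [[-1/3, 2/3, 2], [2/3, -1/3, -2], [-2/3, 5/6, 5/2]].
M = R⁻¹Q = [[-1/3, 2/3, 2], [2/3, -1/3, -2], [-2/3, 5/6, 5/2]] · [[-3, -14], [-6, -13], [2, -1]] = [[1, -6], [-4, -3], [2, -4]].

M = [[1, -6], [-4, -3], [2, -4]]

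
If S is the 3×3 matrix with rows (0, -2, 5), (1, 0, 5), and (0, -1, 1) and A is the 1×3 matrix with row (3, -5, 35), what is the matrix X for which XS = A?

Since S sits to the right of X, X = AS⁻¹.
det S = -3; the adjugate gives S⁻¹ = [[-5/3, 1, 10/3], [1/3, 0, -5/3], [1/3, 0, -2/3]].
X = AS⁻¹ = [[3, -5, 35]] · [[-5/3, 1, 10/3], [1/3, 0, -5/3], [1/3, 0, -2/3]] = [[5, 3, -5]].

X = [[5, 3, -5]]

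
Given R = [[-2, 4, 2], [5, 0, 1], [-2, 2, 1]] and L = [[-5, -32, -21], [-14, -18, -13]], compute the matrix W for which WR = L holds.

R is on the right of W, so right-multiply by R⁻¹: W = LR⁻¹.
R has determinant -4; R⁻¹ = [[1/2, 0, -1], [7/4, -1/2, -3], [-5/2, 1, 5]].
W = LR⁻¹ = [[-5, -32, -21], [-14, -18, -13]] · [[1/2, 0, -1], [7/4, -1/2, -3], [-5/2, 1, 5]] = [[-6, -5, -4], [-6, -4, 3]].

W = [[-6, -5, -4], [-6, -4, 3]]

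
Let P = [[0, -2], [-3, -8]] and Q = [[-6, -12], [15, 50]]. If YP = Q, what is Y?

Y = [[-2, 2], [-5, -5]]

Since P sits to the right of Y, Y = QP⁻¹.
det P = -6; the adjugate gives P⁻¹ = [[4/3, -1/3], [-1/2, 0]].
Y = QP⁻¹ = [[-6, -12], [15, 50]] · [[4/3, -1/3], [-1/2, 0]] = [[-2, 2], [-5, -5]].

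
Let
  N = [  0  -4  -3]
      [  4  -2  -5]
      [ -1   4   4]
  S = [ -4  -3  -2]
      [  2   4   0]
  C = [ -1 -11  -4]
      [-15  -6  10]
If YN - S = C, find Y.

Y = [[5, -1, 1], [3, -3, 1]]

YN = C + S = [[-5, -14, -6], [-13, -2, 10]].
Since N sits to the right of Y, Y = (C + S)N⁻¹.
det N = 2, so N⁻¹ = [[6, 2, 7], [-11/2, -3/2, -6], [7, 2, 8]].
Y = (C + S)N⁻¹ = [[5, -1, 1], [3, -3, 1]].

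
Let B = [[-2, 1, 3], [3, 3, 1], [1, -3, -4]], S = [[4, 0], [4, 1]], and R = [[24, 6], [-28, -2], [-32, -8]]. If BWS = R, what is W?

W = [[-5, -4], [5, 4], [-5, -2]]

Left-multiply by B⁻¹ and right-multiply by S⁻¹: W = B⁻¹RS⁻¹.
B has determinant -5; B⁻¹ = [[9/5, 1, 8/5], [-13/5, -1, -11/5], [12/5, 1, 9/5]].
det S = 4; the adjugate gives S⁻¹ = [[1/4, 0], [-1, 1]].
B⁻¹R = [[-36, -4], [36, 4], [-28, -2]].
W = (B⁻¹R)S⁻¹ = [[-5, -4], [5, 4], [-5, -2]].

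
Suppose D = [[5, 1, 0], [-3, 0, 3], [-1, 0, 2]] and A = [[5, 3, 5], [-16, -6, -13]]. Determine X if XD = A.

Since D sits to the right of X, X = AD⁻¹.
det D = 3; the adjugate gives D⁻¹ = [[0, -2/3, 1], [1, 10/3, -5], [0, -1/3, 1]].
X = AD⁻¹ = [[5, 3, 5], [-16, -6, -13]] · [[0, -2/3, 1], [1, 10/3, -5], [0, -1/3, 1]] = [[3, 5, -5], [-6, -5, 1]].

X = [[3, 5, -5], [-6, -5, 1]]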